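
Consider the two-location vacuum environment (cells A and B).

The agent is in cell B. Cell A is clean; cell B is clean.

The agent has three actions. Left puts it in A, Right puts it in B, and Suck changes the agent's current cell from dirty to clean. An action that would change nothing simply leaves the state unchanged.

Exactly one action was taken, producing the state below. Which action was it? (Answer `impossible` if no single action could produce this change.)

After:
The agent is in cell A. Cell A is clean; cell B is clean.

try  Left: in A — A clean, B clean  ← match
try Right: in B — A clean, B clean
try  Suck: in B — A clean, B clean

Left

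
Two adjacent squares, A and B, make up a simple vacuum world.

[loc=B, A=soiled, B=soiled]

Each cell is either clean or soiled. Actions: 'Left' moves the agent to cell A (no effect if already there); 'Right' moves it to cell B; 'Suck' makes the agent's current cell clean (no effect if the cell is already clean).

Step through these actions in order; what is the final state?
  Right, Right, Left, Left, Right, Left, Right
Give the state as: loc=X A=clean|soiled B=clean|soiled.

loc=B A=soiled B=soiled

step 1/7 (Right): loc=B A=soiled B=soiled
step 2/7 (Right): loc=B A=soiled B=soiled
step 3/7 (Left): loc=A A=soiled B=soiled
step 4/7 (Left): loc=A A=soiled B=soiled
step 5/7 (Right): loc=B A=soiled B=soiled
step 6/7 (Left): loc=A A=soiled B=soiled
step 7/7 (Right): loc=B A=soiled B=soiled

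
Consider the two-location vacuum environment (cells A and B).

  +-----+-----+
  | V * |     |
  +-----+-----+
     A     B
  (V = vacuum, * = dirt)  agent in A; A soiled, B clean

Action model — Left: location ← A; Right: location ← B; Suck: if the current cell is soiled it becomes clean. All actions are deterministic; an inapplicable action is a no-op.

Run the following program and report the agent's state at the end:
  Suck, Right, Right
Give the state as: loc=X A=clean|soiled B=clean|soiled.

1) do Suck; now loc=A A=clean B=clean
2) do Right; now loc=B A=clean B=clean
3) do Right; now loc=B A=clean B=clean

loc=B A=clean B=clean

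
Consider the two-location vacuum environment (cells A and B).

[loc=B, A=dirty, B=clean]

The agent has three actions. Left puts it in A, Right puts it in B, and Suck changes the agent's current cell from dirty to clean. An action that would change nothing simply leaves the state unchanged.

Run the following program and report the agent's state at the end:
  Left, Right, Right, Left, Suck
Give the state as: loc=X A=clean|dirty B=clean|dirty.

Left (#1): loc=A A=dirty B=clean
Right (#2): loc=B A=dirty B=clean
Right (#3): loc=B A=dirty B=clean
Left (#4): loc=A A=dirty B=clean
Suck (#5): loc=A A=clean B=clean

loc=A A=clean B=clean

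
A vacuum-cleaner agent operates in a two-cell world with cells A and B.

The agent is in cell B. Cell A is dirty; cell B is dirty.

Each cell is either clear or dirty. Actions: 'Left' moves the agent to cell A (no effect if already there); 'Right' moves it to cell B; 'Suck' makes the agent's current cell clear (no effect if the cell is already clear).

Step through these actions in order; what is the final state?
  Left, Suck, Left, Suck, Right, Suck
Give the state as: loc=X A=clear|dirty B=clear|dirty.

loc=B A=clear B=clear

t=1 Left ⇒ loc=A A=dirty B=dirty
t=2 Suck ⇒ loc=A A=clear B=dirty
t=3 Left ⇒ loc=A A=clear B=dirty
t=4 Suck ⇒ loc=A A=clear B=dirty
t=5 Right ⇒ loc=B A=clear B=dirty
t=6 Suck ⇒ loc=B A=clear B=clear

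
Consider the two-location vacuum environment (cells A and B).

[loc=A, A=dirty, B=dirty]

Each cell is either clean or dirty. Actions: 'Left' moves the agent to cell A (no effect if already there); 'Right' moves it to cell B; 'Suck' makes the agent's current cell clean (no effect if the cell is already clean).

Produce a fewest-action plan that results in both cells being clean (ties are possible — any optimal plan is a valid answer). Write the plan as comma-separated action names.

Suck, Right, Suck

[1] after Suck: (A; A:clean, B:dirty)
[2] after Right: (B; A:clean, B:dirty)
[3] after Suck: (B; A:clean, B:clean)
min 3: Suck A + move + Suck B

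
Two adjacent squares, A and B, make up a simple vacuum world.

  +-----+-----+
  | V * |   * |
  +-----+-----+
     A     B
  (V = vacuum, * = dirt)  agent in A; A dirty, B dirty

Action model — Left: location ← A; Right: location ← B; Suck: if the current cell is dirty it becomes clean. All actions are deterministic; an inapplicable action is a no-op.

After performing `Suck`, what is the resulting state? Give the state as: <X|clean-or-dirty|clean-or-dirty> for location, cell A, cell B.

start: <A|dirty|dirty>
1) do Suck; now <A|clean|dirty>

<A|clean|dirty>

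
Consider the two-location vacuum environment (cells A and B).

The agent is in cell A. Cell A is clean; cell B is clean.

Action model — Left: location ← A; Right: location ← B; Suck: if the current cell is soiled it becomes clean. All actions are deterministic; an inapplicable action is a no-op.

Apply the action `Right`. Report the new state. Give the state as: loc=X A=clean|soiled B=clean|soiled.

start: loc=A A=clean B=clean
t=1 Right ⇒ loc=B A=clean B=clean

loc=B A=clean B=clean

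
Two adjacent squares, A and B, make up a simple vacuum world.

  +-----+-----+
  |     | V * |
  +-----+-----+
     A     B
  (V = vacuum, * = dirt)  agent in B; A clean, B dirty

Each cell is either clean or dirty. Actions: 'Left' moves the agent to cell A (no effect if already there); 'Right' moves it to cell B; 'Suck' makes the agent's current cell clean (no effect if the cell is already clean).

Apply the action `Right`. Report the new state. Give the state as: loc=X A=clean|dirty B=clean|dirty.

start: loc=B A=clean B=dirty
t=1 Right ⇒ loc=B A=clean B=dirty

loc=B A=clean B=dirty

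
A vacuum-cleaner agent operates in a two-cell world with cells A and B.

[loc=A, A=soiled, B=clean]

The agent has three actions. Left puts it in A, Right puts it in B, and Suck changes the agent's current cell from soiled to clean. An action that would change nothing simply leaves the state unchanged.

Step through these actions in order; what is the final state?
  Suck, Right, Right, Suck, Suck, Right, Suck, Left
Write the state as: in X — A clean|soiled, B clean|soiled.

in A — A clean, B clean

1) do Suck; now in A — A clean, B clean
2) do Right; now in B — A clean, B clean
3) do Right; now in B — A clean, B clean
4) do Suck; now in B — A clean, B clean
5) do Suck; now in B — A clean, B clean
6) do Right; now in B — A clean, B clean
7) do Suck; now in B — A clean, B clean
8) do Left; now in A — A clean, B clean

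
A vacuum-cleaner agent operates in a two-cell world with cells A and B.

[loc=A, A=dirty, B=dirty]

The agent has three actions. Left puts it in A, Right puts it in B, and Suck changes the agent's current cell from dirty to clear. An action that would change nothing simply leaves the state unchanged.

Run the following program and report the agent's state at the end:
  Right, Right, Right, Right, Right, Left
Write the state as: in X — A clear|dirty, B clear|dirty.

in A — A dirty, B dirty

t=1 Right ⇒ in B — A dirty, B dirty
t=2 Right ⇒ in B — A dirty, B dirty
t=3 Right ⇒ in B — A dirty, B dirty
t=4 Right ⇒ in B — A dirty, B dirty
t=5 Right ⇒ in B — A dirty, B dirty
t=6 Left ⇒ in A — A dirty, B dirty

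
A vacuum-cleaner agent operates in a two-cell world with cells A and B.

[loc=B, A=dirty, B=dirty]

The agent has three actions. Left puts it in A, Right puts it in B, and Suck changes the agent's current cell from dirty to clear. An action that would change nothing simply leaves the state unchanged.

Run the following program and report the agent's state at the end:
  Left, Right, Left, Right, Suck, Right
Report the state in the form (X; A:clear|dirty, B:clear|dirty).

t=1 Left ⇒ (A; A:dirty, B:dirty)
t=2 Right ⇒ (B; A:dirty, B:dirty)
t=3 Left ⇒ (A; A:dirty, B:dirty)
t=4 Right ⇒ (B; A:dirty, B:dirty)
t=5 Suck ⇒ (B; A:dirty, B:clear)
t=6 Right ⇒ (B; A:dirty, B:clear)

(B; A:dirty, B:clear)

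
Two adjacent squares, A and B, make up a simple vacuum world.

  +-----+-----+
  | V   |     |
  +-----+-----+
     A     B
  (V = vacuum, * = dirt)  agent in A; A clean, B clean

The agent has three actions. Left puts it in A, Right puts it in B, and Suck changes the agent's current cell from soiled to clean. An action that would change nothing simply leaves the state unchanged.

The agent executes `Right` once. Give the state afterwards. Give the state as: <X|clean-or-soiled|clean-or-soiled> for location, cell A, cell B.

start: <A|clean|clean>
step 1/1 (Right): <B|clean|clean>

<B|clean|clean>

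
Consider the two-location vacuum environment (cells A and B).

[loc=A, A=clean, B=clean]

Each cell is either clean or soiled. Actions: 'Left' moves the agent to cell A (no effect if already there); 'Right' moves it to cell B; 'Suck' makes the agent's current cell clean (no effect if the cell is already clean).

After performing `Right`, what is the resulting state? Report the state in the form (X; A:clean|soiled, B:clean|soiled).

(B; A:clean, B:clean)

start: (A; A:clean, B:clean)
t=1 Right ⇒ (B; A:clean, B:clean)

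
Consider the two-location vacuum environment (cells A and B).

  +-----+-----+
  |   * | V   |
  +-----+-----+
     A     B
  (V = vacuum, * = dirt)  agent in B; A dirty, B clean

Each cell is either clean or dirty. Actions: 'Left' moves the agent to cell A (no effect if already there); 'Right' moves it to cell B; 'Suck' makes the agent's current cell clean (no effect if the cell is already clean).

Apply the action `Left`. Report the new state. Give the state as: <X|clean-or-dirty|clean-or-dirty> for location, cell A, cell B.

<A|dirty|clean>

start: <B|dirty|clean>
[1] after Left: <A|dirty|clean>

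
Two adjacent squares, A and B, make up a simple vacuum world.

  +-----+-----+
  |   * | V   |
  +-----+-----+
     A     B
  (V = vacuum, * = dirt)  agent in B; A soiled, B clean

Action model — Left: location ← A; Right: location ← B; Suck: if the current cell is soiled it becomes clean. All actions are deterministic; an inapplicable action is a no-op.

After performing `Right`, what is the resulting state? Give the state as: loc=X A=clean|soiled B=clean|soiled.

start: loc=B A=soiled B=clean
Right (#1): loc=B A=soiled B=clean

loc=B A=soiled B=clean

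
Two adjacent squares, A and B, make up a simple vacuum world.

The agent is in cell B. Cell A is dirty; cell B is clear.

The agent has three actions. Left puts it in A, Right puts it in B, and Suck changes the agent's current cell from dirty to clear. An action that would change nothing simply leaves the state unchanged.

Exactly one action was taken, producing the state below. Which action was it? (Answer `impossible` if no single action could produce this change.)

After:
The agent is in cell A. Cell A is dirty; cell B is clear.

Left

try  Left: <A|dirty|clear>  ← match
try Right: <B|dirty|clear>
try  Suck: <B|dirty|clear>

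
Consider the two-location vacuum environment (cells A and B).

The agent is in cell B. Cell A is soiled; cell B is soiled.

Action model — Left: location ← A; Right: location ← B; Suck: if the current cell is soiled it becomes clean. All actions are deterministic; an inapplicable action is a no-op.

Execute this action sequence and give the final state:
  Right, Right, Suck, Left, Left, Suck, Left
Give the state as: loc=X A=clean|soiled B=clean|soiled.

loc=A A=clean B=clean

[1] after Right: loc=B A=soiled B=soiled
[2] after Right: loc=B A=soiled B=soiled
[3] after Suck: loc=B A=soiled B=clean
[4] after Left: loc=A A=soiled B=clean
[5] after Left: loc=A A=soiled B=clean
[6] after Suck: loc=A A=clean B=clean
[7] after Left: loc=A A=clean B=clean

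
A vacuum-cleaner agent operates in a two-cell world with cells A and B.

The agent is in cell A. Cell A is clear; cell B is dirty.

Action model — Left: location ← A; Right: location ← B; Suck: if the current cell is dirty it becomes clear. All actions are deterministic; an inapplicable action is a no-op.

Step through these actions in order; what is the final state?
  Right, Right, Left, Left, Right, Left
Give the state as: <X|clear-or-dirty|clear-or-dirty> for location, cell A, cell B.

<A|clear|dirty>

t=1 Right ⇒ <B|clear|dirty>
t=2 Right ⇒ <B|clear|dirty>
t=3 Left ⇒ <A|clear|dirty>
t=4 Left ⇒ <A|clear|dirty>
t=5 Right ⇒ <B|clear|dirty>
t=6 Left ⇒ <A|clear|dirty>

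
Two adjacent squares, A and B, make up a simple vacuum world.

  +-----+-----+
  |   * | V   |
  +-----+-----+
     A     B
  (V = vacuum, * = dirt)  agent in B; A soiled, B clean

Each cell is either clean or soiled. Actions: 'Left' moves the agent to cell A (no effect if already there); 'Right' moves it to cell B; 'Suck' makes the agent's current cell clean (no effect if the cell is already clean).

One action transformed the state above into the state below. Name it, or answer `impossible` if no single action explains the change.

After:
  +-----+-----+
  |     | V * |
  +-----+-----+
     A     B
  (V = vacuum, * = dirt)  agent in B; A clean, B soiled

impossible

try  Left: in A — A soiled, B clean
try Right: in B — A soiled, B clean
try  Suck: in B — A soiled, B clean
no single action produces the after-state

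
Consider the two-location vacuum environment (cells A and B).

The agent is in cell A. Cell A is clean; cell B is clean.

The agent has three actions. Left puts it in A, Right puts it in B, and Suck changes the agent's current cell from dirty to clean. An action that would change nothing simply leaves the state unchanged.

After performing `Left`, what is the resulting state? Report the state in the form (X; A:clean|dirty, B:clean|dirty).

start: (A; A:clean, B:clean)
t=1 Left ⇒ (A; A:clean, B:clean)

(A; A:clean, B:clean)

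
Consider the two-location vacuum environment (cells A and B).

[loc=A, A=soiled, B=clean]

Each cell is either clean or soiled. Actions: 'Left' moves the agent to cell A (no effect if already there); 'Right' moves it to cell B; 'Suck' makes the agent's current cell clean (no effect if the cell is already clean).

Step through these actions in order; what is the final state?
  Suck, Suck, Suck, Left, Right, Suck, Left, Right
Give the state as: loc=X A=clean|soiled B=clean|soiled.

Suck (#1): loc=A A=clean B=clean
Suck (#2): loc=A A=clean B=clean
Suck (#3): loc=A A=clean B=clean
Left (#4): loc=A A=clean B=clean
Right (#5): loc=B A=clean B=clean
Suck (#6): loc=B A=clean B=clean
Left (#7): loc=A A=clean B=clean
Right (#8): loc=B A=clean B=clean

loc=B A=clean B=clean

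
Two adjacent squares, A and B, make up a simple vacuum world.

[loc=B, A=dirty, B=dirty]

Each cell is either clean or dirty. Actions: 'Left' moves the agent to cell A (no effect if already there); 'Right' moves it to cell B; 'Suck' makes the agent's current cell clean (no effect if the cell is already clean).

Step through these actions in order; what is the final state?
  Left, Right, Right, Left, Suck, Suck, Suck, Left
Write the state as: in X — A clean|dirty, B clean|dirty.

1. Left → in A — A dirty, B dirty
2. Right → in B — A dirty, B dirty
3. Right → in B — A dirty, B dirty
4. Left → in A — A dirty, B dirty
5. Suck → in A — A clean, B dirty
6. Suck → in A — A clean, B dirty
7. Suck → in A — A clean, B dirty
8. Left → in A — A clean, B dirty

in A — A clean, B dirty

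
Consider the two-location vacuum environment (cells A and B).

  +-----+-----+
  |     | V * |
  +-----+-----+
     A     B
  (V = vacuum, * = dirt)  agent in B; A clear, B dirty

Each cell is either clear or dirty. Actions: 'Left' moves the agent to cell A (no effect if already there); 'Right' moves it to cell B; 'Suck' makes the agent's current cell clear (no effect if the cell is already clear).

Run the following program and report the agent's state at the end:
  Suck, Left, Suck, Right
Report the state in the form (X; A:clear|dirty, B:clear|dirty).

step 1/4 (Suck): (B; A:clear, B:clear)
step 2/4 (Left): (A; A:clear, B:clear)
step 3/4 (Suck): (A; A:clear, B:clear)
step 4/4 (Right): (B; A:clear, B:clear)

(B; A:clear, B:clear)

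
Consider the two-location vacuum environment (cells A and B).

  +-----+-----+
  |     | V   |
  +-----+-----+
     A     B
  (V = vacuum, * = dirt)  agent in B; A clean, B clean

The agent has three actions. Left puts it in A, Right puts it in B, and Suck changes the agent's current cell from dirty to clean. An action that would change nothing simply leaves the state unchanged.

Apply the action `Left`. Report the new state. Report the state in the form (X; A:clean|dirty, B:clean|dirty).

start: (B; A:clean, B:clean)
1. Left → (A; A:clean, B:clean)

(A; A:clean, B:clean)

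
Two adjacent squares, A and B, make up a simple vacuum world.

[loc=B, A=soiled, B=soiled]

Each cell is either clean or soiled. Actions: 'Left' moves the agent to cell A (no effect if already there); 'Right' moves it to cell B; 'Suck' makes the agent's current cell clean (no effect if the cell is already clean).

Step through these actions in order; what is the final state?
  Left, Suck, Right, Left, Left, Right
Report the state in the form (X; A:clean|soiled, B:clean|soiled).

(B; A:clean, B:soiled)

t=1 Left ⇒ (A; A:soiled, B:soiled)
t=2 Suck ⇒ (A; A:clean, B:soiled)
t=3 Right ⇒ (B; A:clean, B:soiled)
t=4 Left ⇒ (A; A:clean, B:soiled)
t=5 Left ⇒ (A; A:clean, B:soiled)
t=6 Right ⇒ (B; A:clean, B:soiled)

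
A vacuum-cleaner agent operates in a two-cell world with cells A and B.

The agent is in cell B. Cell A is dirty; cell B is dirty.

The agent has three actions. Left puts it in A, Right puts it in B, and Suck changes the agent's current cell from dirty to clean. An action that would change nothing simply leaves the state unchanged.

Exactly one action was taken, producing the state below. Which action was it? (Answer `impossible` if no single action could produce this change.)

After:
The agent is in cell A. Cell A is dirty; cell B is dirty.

try  Left: in A — A dirty, B dirty  ← match
try Right: in B — A dirty, B dirty
try  Suck: in B — A dirty, B clean

Left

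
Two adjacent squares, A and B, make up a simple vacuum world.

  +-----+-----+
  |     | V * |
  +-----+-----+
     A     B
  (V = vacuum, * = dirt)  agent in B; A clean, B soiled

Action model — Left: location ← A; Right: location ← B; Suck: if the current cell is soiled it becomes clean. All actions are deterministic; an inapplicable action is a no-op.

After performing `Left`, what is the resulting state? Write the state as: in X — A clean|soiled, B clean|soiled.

in A — A clean, B soiled

start: in B — A clean, B soiled
[1] after Left: in A — A clean, B soiled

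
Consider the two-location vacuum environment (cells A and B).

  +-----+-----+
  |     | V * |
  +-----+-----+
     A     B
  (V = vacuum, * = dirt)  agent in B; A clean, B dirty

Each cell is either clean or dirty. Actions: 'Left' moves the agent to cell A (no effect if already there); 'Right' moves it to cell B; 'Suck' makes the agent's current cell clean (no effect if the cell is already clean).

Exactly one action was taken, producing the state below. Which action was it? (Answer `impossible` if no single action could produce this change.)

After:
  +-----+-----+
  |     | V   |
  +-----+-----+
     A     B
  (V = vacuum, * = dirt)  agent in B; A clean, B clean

try  Left: (A; A:clean, B:dirty)
try Right: (B; A:clean, B:dirty)
try  Suck: (B; A:clean, B:clean)  ← match

Suck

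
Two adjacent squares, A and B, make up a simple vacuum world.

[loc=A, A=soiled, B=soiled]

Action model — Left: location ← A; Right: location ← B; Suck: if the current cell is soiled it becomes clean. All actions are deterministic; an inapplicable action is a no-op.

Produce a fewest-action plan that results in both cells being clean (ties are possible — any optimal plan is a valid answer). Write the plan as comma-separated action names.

Suck, Right, Suck

1. Suck → <A|clean|soiled>
2. Right → <B|clean|soiled>
3. Suck → <B|clean|clean>
min 3: Suck A + move + Suck B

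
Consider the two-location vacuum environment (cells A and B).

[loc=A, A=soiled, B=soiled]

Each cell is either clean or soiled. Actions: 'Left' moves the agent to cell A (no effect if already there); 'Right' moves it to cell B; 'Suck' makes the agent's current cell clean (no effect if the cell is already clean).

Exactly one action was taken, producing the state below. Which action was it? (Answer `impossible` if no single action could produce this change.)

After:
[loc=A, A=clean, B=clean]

impossible

try  Left: <A|soiled|soiled>
try Right: <B|soiled|soiled>
try  Suck: <A|clean|soiled>
no single action produces the after-state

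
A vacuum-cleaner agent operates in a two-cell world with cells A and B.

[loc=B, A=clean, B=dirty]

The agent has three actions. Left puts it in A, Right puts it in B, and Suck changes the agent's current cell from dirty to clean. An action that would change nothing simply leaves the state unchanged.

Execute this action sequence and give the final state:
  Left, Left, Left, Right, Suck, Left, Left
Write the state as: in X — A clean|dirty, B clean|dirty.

[1] after Left: in A — A clean, B dirty
[2] after Left: in A — A clean, B dirty
[3] after Left: in A — A clean, B dirty
[4] after Right: in B — A clean, B dirty
[5] after Suck: in B — A clean, B clean
[6] after Left: in A — A clean, B clean
[7] after Left: in A — A clean, B clean

in A — A clean, B clean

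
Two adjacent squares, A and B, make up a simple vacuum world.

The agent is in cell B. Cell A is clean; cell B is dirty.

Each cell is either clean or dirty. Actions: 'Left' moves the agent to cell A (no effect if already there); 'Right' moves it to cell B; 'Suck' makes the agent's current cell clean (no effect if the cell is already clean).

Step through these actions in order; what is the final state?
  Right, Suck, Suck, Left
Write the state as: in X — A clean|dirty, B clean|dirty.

Right (#1): in B — A clean, B dirty
Suck (#2): in B — A clean, B clean
Suck (#3): in B — A clean, B clean
Left (#4): in A — A clean, B clean

in A — A clean, B clean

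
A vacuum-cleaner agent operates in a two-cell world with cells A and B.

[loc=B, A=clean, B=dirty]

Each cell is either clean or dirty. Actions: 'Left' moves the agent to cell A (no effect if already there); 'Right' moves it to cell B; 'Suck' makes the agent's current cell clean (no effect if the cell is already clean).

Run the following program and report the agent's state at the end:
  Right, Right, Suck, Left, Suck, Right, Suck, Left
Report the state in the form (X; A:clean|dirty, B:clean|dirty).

step 1/8 (Right): (B; A:clean, B:dirty)
step 2/8 (Right): (B; A:clean, B:dirty)
step 3/8 (Suck): (B; A:clean, B:clean)
step 4/8 (Left): (A; A:clean, B:clean)
step 5/8 (Suck): (A; A:clean, B:clean)
step 6/8 (Right): (B; A:clean, B:clean)
step 7/8 (Suck): (B; A:clean, B:clean)
step 8/8 (Left): (A; A:clean, B:clean)

(A; A:clean, B:clean)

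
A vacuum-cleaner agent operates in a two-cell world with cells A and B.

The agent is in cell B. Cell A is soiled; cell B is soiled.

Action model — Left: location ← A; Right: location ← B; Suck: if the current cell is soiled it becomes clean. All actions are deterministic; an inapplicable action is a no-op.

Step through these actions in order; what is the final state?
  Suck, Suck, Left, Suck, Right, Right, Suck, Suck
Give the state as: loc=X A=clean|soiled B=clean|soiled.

loc=B A=clean B=clean

step 1/8 (Suck): loc=B A=soiled B=clean
step 2/8 (Suck): loc=B A=soiled B=clean
step 3/8 (Left): loc=A A=soiled B=clean
step 4/8 (Suck): loc=A A=clean B=clean
step 5/8 (Right): loc=B A=clean B=clean
step 6/8 (Right): loc=B A=clean B=clean
step 7/8 (Suck): loc=B A=clean B=clean
step 8/8 (Suck): loc=B A=clean B=clean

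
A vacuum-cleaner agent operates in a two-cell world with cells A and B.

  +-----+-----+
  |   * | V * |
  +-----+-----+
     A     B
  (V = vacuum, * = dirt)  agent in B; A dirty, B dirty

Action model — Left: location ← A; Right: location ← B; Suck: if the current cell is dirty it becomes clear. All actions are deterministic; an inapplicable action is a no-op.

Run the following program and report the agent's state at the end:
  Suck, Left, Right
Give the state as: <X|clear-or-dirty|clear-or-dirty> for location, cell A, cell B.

<B|dirty|clear>

1) do Suck; now <B|dirty|clear>
2) do Left; now <A|dirty|clear>
3) do Right; now <B|dirty|clear>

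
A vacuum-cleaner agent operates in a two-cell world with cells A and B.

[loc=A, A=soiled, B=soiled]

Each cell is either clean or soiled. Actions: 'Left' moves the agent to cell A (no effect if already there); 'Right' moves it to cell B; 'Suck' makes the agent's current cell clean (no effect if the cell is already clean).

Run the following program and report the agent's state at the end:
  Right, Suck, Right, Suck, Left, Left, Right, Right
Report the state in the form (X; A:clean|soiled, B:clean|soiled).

(B; A:soiled, B:clean)

1. Right → (B; A:soiled, B:soiled)
2. Suck → (B; A:soiled, B:clean)
3. Right → (B; A:soiled, B:clean)
4. Suck → (B; A:soiled, B:clean)
5. Left → (A; A:soiled, B:clean)
6. Left → (A; A:soiled, B:clean)
7. Right → (B; A:soiled, B:clean)
8. Right → (B; A:soiled, B:clean)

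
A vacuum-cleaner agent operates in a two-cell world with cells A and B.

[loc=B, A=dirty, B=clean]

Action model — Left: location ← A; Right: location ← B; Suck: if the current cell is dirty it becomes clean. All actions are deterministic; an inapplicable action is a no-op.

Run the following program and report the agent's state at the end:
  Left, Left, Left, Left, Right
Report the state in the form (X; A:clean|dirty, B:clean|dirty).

(B; A:dirty, B:clean)

1. Left → (A; A:dirty, B:clean)
2. Left → (A; A:dirty, B:clean)
3. Left → (A; A:dirty, B:clean)
4. Left → (A; A:dirty, B:clean)
5. Right → (B; A:dirty, B:clean)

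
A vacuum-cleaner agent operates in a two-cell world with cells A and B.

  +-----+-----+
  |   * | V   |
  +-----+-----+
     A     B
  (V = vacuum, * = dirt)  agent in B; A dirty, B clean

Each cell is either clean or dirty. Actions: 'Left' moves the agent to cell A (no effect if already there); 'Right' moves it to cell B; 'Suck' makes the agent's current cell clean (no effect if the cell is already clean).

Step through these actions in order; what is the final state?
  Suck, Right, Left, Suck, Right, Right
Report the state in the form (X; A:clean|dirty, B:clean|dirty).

t=1 Suck ⇒ (B; A:dirty, B:clean)
t=2 Right ⇒ (B; A:dirty, B:clean)
t=3 Left ⇒ (A; A:dirty, B:clean)
t=4 Suck ⇒ (A; A:clean, B:clean)
t=5 Right ⇒ (B; A:clean, B:clean)
t=6 Right ⇒ (B; A:clean, B:clean)

(B; A:clean, B:clean)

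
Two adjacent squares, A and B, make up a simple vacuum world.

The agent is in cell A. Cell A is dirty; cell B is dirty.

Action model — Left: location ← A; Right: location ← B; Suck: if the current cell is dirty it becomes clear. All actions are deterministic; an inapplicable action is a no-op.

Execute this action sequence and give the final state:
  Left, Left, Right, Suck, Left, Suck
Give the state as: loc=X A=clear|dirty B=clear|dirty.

t=1 Left ⇒ loc=A A=dirty B=dirty
t=2 Left ⇒ loc=A A=dirty B=dirty
t=3 Right ⇒ loc=B A=dirty B=dirty
t=4 Suck ⇒ loc=B A=dirty B=clear
t=5 Left ⇒ loc=A A=dirty B=clear
t=6 Suck ⇒ loc=A A=clear B=clear

loc=A A=clear B=clear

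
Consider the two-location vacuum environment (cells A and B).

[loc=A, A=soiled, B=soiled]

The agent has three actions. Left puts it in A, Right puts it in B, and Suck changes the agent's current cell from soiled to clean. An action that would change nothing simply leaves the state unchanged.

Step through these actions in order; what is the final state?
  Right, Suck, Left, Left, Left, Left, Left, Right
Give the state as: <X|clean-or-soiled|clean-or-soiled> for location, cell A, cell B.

<B|soiled|clean>

[1] after Right: <B|soiled|soiled>
[2] after Suck: <B|soiled|clean>
[3] after Left: <A|soiled|clean>
[4] after Left: <A|soiled|clean>
[5] after Left: <A|soiled|clean>
[6] after Left: <A|soiled|clean>
[7] after Left: <A|soiled|clean>
[8] after Right: <B|soiled|clean>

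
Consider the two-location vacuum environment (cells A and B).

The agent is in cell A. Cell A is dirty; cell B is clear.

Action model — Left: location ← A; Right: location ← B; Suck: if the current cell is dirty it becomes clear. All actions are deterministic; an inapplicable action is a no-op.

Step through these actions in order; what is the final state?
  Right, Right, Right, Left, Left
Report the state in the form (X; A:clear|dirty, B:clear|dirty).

[1] after Right: (B; A:dirty, B:clear)
[2] after Right: (B; A:dirty, B:clear)
[3] after Right: (B; A:dirty, B:clear)
[4] after Left: (A; A:dirty, B:clear)
[5] after Left: (A; A:dirty, B:clear)

(A; A:dirty, B:clear)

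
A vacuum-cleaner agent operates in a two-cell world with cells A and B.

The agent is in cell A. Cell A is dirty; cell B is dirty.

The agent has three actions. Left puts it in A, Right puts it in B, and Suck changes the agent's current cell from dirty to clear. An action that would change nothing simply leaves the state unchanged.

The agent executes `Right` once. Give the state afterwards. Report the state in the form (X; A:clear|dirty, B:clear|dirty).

(B; A:dirty, B:dirty)

start: (A; A:dirty, B:dirty)
1) do Right; now (B; A:dirty, B:dirty)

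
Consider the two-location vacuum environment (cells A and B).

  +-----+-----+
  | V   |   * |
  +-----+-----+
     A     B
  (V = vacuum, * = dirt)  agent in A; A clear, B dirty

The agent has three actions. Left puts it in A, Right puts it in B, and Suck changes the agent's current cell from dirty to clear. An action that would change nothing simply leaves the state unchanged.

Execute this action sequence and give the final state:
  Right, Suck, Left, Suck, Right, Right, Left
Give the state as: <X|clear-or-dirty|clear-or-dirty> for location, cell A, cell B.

step 1/7 (Right): <B|clear|dirty>
step 2/7 (Suck): <B|clear|clear>
step 3/7 (Left): <A|clear|clear>
step 4/7 (Suck): <A|clear|clear>
step 5/7 (Right): <B|clear|clear>
step 6/7 (Right): <B|clear|clear>
step 7/7 (Left): <A|clear|clear>

<A|clear|clear>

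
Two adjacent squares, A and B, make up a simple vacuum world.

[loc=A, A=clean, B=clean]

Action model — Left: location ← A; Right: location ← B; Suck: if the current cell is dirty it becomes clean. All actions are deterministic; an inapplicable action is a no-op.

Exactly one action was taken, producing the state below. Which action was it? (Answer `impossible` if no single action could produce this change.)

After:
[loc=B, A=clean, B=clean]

Right

try  Left: (A; A:clean, B:clean)
try Right: (B; A:clean, B:clean)  ← match
try  Suck: (A; A:clean, B:clean)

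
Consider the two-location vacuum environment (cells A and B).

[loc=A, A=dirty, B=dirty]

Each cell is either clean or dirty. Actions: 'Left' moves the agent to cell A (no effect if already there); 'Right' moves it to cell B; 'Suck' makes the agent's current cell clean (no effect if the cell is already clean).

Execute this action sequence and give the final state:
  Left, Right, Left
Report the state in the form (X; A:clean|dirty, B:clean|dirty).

[1] after Left: (A; A:dirty, B:dirty)
[2] after Right: (B; A:dirty, B:dirty)
[3] after Left: (A; A:dirty, B:dirty)

(A; A:dirty, B:dirty)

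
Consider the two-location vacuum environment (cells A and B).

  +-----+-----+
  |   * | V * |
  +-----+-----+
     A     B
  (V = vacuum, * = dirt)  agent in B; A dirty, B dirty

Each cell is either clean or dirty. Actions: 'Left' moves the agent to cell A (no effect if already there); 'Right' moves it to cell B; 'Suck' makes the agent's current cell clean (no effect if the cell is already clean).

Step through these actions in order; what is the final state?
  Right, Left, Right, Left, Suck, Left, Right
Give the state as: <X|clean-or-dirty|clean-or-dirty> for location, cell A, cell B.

<B|clean|dirty>

1. Right → <B|dirty|dirty>
2. Left → <A|dirty|dirty>
3. Right → <B|dirty|dirty>
4. Left → <A|dirty|dirty>
5. Suck → <A|clean|dirty>
6. Left → <A|clean|dirty>
7. Right → <B|clean|dirty>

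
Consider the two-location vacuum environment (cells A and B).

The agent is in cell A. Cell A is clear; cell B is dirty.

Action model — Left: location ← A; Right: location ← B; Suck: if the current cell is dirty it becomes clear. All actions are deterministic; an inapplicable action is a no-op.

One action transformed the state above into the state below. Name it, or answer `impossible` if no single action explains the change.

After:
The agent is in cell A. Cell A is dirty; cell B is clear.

try  Left: loc=A A=clear B=dirty
try Right: loc=B A=clear B=dirty
try  Suck: loc=A A=clear B=dirty
no single action produces the after-state

impossible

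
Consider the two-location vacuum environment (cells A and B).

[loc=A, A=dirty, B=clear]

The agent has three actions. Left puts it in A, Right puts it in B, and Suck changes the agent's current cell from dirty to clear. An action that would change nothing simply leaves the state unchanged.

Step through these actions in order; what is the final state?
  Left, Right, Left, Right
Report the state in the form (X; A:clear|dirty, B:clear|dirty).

(B; A:dirty, B:clear)

1. Left → (A; A:dirty, B:clear)
2. Right → (B; A:dirty, B:clear)
3. Left → (A; A:dirty, B:clear)
4. Right → (B; A:dirty, B:clear)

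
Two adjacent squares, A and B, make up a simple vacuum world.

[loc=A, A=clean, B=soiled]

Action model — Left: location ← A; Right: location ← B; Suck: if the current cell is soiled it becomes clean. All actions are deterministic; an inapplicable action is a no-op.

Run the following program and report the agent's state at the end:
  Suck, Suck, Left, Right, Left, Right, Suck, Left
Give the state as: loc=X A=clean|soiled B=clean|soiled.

loc=A A=clean B=clean

Suck (#1): loc=A A=clean B=soiled
Suck (#2): loc=A A=clean B=soiled
Left (#3): loc=A A=clean B=soiled
Right (#4): loc=B A=clean B=soiled
Left (#5): loc=A A=clean B=soiled
Right (#6): loc=B A=clean B=soiled
Suck (#7): loc=B A=clean B=clean
Left (#8): loc=A A=clean B=clean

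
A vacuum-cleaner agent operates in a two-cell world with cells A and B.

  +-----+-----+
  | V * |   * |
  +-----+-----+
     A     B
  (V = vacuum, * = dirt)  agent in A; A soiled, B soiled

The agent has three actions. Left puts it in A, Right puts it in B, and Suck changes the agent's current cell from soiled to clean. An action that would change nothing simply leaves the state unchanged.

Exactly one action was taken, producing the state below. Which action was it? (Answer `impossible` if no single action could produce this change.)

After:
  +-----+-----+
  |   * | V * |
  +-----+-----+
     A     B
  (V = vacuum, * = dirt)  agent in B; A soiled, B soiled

try  Left: (A; A:soiled, B:soiled)
try Right: (B; A:soiled, B:soiled)  ← match
try  Suck: (A; A:clean, B:soiled)

Right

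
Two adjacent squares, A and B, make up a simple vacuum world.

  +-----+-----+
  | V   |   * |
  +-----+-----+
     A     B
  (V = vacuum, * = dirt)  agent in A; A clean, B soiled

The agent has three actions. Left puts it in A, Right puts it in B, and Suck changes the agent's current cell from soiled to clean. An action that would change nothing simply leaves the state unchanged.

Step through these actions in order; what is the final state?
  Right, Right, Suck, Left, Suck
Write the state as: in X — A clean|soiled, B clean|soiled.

1. Right → in B — A clean, B soiled
2. Right → in B — A clean, B soiled
3. Suck → in B — A clean, B clean
4. Left → in A — A clean, B clean
5. Suck → in A — A clean, B clean

in A — A clean, B clean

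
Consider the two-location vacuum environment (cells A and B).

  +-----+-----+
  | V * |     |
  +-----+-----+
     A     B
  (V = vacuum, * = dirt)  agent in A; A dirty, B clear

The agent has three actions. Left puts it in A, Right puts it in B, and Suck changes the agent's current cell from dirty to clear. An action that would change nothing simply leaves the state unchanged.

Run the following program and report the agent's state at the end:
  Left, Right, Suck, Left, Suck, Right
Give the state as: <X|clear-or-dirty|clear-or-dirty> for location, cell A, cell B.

<B|clear|clear>

t=1 Left ⇒ <A|dirty|clear>
t=2 Right ⇒ <B|dirty|clear>
t=3 Suck ⇒ <B|dirty|clear>
t=4 Left ⇒ <A|dirty|clear>
t=5 Suck ⇒ <A|clear|clear>
t=6 Right ⇒ <B|clear|clear>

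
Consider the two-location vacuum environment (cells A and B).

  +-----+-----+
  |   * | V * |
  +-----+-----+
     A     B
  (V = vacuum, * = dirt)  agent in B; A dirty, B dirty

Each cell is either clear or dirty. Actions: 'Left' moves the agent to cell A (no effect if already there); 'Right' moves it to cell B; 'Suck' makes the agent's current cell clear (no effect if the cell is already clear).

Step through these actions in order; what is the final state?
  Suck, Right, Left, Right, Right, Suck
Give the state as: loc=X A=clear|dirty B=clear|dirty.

loc=B A=dirty B=clear

t=1 Suck ⇒ loc=B A=dirty B=clear
t=2 Right ⇒ loc=B A=dirty B=clear
t=3 Left ⇒ loc=A A=dirty B=clear
t=4 Right ⇒ loc=B A=dirty B=clear
t=5 Right ⇒ loc=B A=dirty B=clear
t=6 Suck ⇒ loc=B A=dirty B=clear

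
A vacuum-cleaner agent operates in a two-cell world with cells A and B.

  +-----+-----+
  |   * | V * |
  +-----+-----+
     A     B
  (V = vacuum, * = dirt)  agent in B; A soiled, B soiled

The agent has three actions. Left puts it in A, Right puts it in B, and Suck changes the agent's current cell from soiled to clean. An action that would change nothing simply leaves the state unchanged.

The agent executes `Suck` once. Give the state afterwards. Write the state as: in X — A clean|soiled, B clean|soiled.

in B — A soiled, B clean

start: in B — A soiled, B soiled
t=1 Suck ⇒ in B — A soiled, B clean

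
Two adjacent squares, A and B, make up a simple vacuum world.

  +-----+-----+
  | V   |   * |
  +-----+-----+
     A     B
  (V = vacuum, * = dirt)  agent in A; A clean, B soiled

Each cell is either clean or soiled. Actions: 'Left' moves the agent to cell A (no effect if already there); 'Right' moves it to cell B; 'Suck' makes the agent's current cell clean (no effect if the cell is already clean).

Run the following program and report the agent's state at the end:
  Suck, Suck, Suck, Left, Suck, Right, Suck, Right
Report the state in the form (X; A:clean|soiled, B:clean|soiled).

(B; A:clean, B:clean)

t=1 Suck ⇒ (A; A:clean, B:soiled)
t=2 Suck ⇒ (A; A:clean, B:soiled)
t=3 Suck ⇒ (A; A:clean, B:soiled)
t=4 Left ⇒ (A; A:clean, B:soiled)
t=5 Suck ⇒ (A; A:clean, B:soiled)
t=6 Right ⇒ (B; A:clean, B:soiled)
t=7 Suck ⇒ (B; A:clean, B:clean)
t=8 Right ⇒ (B; A:clean, B:clean)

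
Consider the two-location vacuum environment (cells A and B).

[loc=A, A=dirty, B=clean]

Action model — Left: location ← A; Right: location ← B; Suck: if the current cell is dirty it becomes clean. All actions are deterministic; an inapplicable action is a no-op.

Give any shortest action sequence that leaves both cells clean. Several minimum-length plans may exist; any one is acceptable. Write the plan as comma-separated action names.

Suck

step 1/1 (Suck): <A|clean|clean>
min 1: A is dirty, one Suck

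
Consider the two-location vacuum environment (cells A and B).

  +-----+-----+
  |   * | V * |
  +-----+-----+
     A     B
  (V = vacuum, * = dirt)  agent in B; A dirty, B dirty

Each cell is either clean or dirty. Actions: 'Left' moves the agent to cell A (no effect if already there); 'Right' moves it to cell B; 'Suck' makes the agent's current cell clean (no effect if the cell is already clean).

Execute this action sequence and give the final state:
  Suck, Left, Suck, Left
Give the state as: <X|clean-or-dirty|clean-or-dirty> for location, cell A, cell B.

<A|clean|clean>

1) do Suck; now <B|dirty|clean>
2) do Left; now <A|dirty|clean>
3) do Suck; now <A|clean|clean>
4) do Left; now <A|clean|clean>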